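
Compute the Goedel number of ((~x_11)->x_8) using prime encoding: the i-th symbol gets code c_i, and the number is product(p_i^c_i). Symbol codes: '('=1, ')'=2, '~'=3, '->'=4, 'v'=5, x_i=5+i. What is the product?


Formula: ((~x_11)->x_8)
Symbol codes: [1, 1, 3, 16, 2, 4, 13, 2]
Primes: [2, 3, 5, 7, 11, 13, 17, 19]
p_1^1 = 2^1 = 2
p_2^1 = 3^1 = 3
p_3^3 = 5^3 = 125
p_4^16 = 7^16 = 33232930569601
p_5^2 = 11^2 = 121
p_6^4 = 13^4 = 28561
p_7^13 = 17^13 = 9904578032905937
p_8^2 = 19^2 = 361
Product = 307986629449844038231742576609249975712750

307986629449844038231742576609249975712750


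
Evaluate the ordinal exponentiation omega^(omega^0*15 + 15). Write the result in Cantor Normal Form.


omega^(omega^0*15 + 15):
omega^0 = 1, so the exponent is 15 + 15 = 30 (finite ordinal addition).
Result = omega^30, already a single CNF term.

omega^30


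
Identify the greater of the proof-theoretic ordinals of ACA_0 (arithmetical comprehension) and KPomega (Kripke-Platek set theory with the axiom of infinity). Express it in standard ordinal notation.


Proof-theoretic ordinal of ACA_0 (arithmetical comprehension): epsilon_0
Proof-theoretic ordinal of KPomega (Kripke-Platek set theory with the axiom of infinity): psi_0(epsilon_{Omega+1})
Comparing: epsilon_0 < psi_0(epsilon_{Omega+1}).
The larger ordinal is psi_0(epsilon_{Omega+1}) (from KPomega (Kripke-Platek set theory with the axiom of infinity)).

psi_0(epsilon_{Omega+1})


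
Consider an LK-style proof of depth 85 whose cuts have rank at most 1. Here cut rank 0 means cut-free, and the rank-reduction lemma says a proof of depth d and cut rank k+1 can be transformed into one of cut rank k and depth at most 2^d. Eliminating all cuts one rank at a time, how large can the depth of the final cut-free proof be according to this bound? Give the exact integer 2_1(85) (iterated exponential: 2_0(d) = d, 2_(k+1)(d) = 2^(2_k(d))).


Each rank reduction sends depth d to at most 2^d; cut rank r needs r reductions.
2_0(85) = 85
2_1(85) = 2^85 = 38685626227668133590597632
Cut-free depth bound = 38685626227668133590597632

38685626227668133590597632


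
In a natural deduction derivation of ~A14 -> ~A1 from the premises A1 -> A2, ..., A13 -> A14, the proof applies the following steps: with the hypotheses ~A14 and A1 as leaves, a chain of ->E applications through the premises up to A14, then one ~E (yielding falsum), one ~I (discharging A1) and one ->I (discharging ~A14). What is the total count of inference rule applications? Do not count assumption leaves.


From hypothesis A1, 13 ->E steps along the 13 premises yield A14.
~E with hypothesis ~A14 gives falsum (1 node); ~I discharging A1 gives ~A1 (1 node); ->I discharging ~A14 gives the goal (1 node).
Total = 13 + 3 = 16 inference nodes.

16


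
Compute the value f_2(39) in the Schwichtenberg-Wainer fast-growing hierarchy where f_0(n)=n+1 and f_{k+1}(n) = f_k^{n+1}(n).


f_2(39) = f_1^40(39)
f_1(m) = 2m + 1.
Iterating: f_1^k(n) = 2^k*(n+1) - 1.
f_2(39) = 2^40*(39+1) - 1 = 1099511627776*40 - 1 = 43980465111039

43980465111039


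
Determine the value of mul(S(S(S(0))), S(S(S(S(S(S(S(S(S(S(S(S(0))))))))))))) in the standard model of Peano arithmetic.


mul(S^3(0), S^12(0)):
S^3(0) = 3
S^12(0) = 12
3 * 12 = 36

36


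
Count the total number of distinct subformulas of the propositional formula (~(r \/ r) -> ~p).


Formula: (~(r \/ r) -> ~p)
Subformulas found:
  1. r
  2. p
  3. ~p
  4. (r \/ r)
  5. ~(r \/ r)
  6. (~(r \/ r) -> ~p)
Total distinct subformulas = 6

6


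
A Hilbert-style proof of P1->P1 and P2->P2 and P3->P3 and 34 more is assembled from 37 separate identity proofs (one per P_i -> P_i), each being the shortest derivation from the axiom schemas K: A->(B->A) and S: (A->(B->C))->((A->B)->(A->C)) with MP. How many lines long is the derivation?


The shortest proof of A->A from K and S in the Hilbert calculus has exactly 5 lines:
(1) K instance A->((A->A)->A), (2) S instance, (3) MP on 1,2, (4) K instance A->(A->A), (5) MP on 3,4.
For 37 independent identities: 37 * 5 = 185 lines total.

185


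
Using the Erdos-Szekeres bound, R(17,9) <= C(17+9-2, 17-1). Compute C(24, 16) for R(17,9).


R(17,9) <= C(17+9-2, 17-1) = C(24, 16)
C(24, 16) = 24! / (16! * 8!)
= 735471

735471


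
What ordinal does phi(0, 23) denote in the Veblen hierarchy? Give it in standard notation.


phi(0, 23):
phi(0, beta) = omega^beta by definition.
phi(0, 23) = omega^23

omega^23


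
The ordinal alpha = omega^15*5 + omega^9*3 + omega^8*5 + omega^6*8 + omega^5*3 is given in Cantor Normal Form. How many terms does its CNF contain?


CNF: omega^15*5 + omega^9*3 + omega^8*5 + omega^6*8 + omega^5*3
Count the summands separated by '+':
  term 1: omega^15*5
  term 2: omega^9*3
  term 3: omega^8*5
  term 4: omega^6*8
  term 5: omega^5*3
Total terms = 5

5


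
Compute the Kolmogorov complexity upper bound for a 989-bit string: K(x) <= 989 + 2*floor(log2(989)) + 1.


floor(log2(989)) = 9
2 * 9 = 18
K(x) <= 989 + 18 + 1 = 1008

1008


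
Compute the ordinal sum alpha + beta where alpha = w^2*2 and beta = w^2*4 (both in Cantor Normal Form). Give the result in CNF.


Ordinal addition w^2*2 + w^2*4:
Both terms have the same exponent 2.
w^e*c + w^e*d = w^e*(c+d).
Result = w^2*(2+4) = w^2*6

w^2*6


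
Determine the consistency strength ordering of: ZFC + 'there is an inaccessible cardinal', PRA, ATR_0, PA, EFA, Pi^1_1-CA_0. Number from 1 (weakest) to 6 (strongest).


Ordering by consistency strength:
1. EFA
2. PRA
3. PA
4. ATR_0
5. Pi^1_1-CA_0
6. ZFC + 'there is an inaccessible cardinal'


ZFC + 'there is an inaccessible cardinal'=6, PRA=2, ATR_0=4, PA=3, EFA=1, Pi^1_1-CA_0=5


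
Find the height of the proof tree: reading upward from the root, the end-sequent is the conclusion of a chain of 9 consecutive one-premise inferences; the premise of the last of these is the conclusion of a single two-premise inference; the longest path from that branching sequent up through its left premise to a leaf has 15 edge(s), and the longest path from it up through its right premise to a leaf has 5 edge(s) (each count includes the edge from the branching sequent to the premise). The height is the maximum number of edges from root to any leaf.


Longest path through the left premise: 15 edges (measured from the branching sequent)
Longest path through the right premise: 5 edges
Height of the subtree rooted at the branching sequent: max(15, 5) = 15
The branching sequent sits 9 edges above the root (the chain of one-premise inferences), so height = 15 + 9 = 24

24


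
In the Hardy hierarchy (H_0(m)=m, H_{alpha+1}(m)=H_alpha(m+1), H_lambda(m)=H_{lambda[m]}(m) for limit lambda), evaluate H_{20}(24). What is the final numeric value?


H_20(24):
For finite ordinals k, H_k(n) = n + k (each successor step adds 1).
H_20(24) = 24 + 20 = 44

44


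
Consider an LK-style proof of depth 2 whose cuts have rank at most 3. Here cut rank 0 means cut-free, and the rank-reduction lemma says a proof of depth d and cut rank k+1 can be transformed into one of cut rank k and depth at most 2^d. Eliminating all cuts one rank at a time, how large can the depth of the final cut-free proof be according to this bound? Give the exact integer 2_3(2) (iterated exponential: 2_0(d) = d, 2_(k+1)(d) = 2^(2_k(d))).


Each rank reduction sends depth d to at most 2^d; cut rank r needs r reductions.
2_0(2) = 2
2_1(2) = 2^2 = 4
2_2(2) = 2^4 = 16
2_3(2) = 2^16 = 65536
Cut-free depth bound = 65536

65536


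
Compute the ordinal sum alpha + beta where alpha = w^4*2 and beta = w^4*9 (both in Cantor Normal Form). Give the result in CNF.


Ordinal addition w^4*2 + w^4*9:
Both terms have the same exponent 4.
w^e*c + w^e*d = w^e*(c+d).
Result = w^4*(2+9) = w^4*11

w^4*11


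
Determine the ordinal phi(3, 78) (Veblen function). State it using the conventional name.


phi(3, 78):
phi(3, beta) = eta_beta (the beta-th eta number, fixed point of zeta).
phi(3, 78) = eta_78

eta_78


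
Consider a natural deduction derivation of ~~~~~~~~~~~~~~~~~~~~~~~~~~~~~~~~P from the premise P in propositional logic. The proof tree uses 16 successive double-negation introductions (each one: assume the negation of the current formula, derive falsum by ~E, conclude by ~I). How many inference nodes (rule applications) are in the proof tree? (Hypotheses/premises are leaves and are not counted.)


Each double-negation introduction (from C infer ~~C) uses 2 inference nodes: one ~E (C and ~C give falsum) and one ~I (discharge ~C).
16 double negations = 16 * 2 = 32 inference nodes.

32


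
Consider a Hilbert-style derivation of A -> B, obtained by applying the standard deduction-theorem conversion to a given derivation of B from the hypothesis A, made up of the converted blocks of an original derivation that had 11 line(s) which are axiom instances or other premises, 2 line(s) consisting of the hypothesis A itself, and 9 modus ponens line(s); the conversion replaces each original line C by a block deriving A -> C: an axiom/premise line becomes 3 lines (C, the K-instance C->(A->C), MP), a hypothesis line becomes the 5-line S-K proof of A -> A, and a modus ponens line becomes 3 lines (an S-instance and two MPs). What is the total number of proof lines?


Deduction-theorem conversion, block by block:
- 11 axiom/premise lines -> 3 lines each = 33
- 2 hypothesis lines -> 5 lines each (identity proof A->A) = 10
- 9 MP lines -> 3 lines each (S-instance, MP, MP) = 27
Total = 33 + 10 + 27 = 70 lines.

70


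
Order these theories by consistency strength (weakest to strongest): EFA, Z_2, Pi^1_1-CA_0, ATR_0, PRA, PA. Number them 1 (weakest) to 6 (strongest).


Ordering by consistency strength:
1. EFA
2. PRA
3. PA
4. ATR_0
5. Pi^1_1-CA_0
6. Z_2


EFA=1, Z_2=6, Pi^1_1-CA_0=5, ATR_0=4, PRA=2, PA=3


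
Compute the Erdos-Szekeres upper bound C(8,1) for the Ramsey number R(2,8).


R(2,8) <= C(2+8-2, 2-1) = C(8, 1)
C(8, 1) = 8! / (1! * 7!)
= 8

8


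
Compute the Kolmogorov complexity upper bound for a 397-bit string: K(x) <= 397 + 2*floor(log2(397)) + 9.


floor(log2(397)) = 8
2 * 8 = 16
K(x) <= 397 + 16 + 9 = 422

422


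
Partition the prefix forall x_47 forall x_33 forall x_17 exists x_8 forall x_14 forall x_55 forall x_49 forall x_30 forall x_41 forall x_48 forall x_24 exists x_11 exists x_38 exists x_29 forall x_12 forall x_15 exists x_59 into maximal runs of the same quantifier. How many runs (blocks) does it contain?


Alternations = 5.
Blocks = alternations + 1 = 6

6


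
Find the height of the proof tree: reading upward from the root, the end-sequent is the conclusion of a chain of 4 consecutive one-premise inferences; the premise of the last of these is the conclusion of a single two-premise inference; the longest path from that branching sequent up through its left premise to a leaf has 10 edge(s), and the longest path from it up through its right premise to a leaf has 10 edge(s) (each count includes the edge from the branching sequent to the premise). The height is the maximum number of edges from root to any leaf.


Longest path through the left premise: 10 edges (measured from the branching sequent)
Longest path through the right premise: 10 edges
Height of the subtree rooted at the branching sequent: max(10, 10) = 10
The branching sequent sits 4 edges above the root (the chain of one-premise inferences), so height = 10 + 4 = 14

14


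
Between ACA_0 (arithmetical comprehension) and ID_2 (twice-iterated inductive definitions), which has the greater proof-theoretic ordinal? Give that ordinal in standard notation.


Proof-theoretic ordinal of ACA_0 (arithmetical comprehension): epsilon_0
Proof-theoretic ordinal of ID_2 (twice-iterated inductive definitions): psi_0(epsilon_{Omega_2+1})
Comparing: epsilon_0 < psi_0(epsilon_{Omega_2+1}).
The larger ordinal is psi_0(epsilon_{Omega_2+1}) (from ID_2 (twice-iterated inductive definitions)).

psi_0(epsilon_{Omega_2+1})


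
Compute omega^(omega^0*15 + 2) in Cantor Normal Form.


omega^(omega^0*15 + 2):
omega^0 = 1, so the exponent is 15 + 2 = 17 (finite ordinal addition).
Result = omega^17, already a single CNF term.

omega^17


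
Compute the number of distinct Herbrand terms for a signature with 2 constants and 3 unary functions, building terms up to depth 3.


Herbrand terms by depth:
Depth 0: 2 constants
Depth 1: 6 new terms (running total: 8)
Depth 2: 18 new terms (running total: 26)
Depth 3: 54 new terms (running total: 80)
Total distinct ground terms = 80

80


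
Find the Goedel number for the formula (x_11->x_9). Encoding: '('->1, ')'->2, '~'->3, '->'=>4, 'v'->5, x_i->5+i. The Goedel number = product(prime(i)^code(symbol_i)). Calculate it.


Formula: (x_11->x_9)
Symbol codes: [1, 16, 4, 14, 2]
Primes: [2, 3, 5, 7, 11]
p_1^1 = 2^1 = 2
p_2^16 = 3^16 = 43046721
p_3^4 = 5^4 = 625
p_4^14 = 7^14 = 678223072849
p_5^2 = 11^2 = 121
Product = 4415786008144903692011250

4415786008144903692011250


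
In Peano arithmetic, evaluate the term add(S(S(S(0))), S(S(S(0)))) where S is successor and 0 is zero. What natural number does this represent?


add(S^3(0), S^3(0)):
S^3(0) = 3
S^3(0) = 3
3 + 3 = 6

6


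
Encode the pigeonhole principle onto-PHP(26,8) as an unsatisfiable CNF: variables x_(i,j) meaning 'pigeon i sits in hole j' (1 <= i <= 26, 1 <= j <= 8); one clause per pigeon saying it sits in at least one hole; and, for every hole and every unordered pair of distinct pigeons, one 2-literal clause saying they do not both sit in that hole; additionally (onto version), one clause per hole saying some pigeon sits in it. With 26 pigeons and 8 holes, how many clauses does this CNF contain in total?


onto-PHP(26,8): 26 pigeons, 8 holes, 26*8 = 208 variables.
- pigeon clauses: one per pigeon -> 26 clauses
- hole clauses: 8 holes * C(26,2) = 8 * 325 -> 2600 clauses
- onto clauses: one per hole -> 8 clauses
Total clauses = 26 + 2600 + 8 = 2634

2634


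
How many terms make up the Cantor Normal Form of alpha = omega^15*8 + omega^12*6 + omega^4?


CNF: omega^15*8 + omega^12*6 + omega^4
Count the summands separated by '+':
  term 1: omega^15*8
  term 2: omega^12*6
  term 3: omega^4
Total terms = 3

3


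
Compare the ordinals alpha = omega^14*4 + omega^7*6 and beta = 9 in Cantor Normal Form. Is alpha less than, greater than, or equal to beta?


Compare term by term from highest exponent:
alpha = omega^14*4 + omega^7*6
beta = 9
Term 1: alpha has omega^14*4, beta has omega^0*9
Term 2: alpha has omega^7*6, beta has omega^0*0
Result: alpha > beta

alpha > beta


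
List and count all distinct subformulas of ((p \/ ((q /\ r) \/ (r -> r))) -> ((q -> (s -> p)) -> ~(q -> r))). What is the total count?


Formula: ((p \/ ((q /\ r) \/ (r -> r))) -> ((q -> (s -> p)) -> ~(q -> r)))
Subformulas found:
  1. q
  2. s
  3. r
  4. p
  5. (s -> p)
  6. (r -> r)
  7. (q /\ r)
  8. (q -> r)
  9. ~(q -> r)
  10. (q -> (s -> p))
  11. ((q /\ r) \/ (r -> r))
  12. (p \/ ((q /\ r) \/ (r -> r)))
  13. ((q -> (s -> p)) -> ~(q -> r))
  14. ((p \/ ((q /\ r) \/ (r -> r))) -> ((q -> (s -> p)) -> ~(q -> r)))
Total distinct subformulas = 14

14


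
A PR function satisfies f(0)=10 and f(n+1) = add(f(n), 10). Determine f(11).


f(0) = 10
f(1) = add(f(0), 10) = add(10, 10) = 20
f(2) = add(f(1), 10) = add(20, 10) = 30
f(3) = add(f(2), 10) = add(30, 10) = 40
f(4) = add(f(3), 10) = add(40, 10) = 50
f(5) = add(f(4), 10) = add(50, 10) = 60
f(6) = add(f(5), 10) = add(60, 10) = 70
f(7) = add(f(6), 10) = add(70, 10) = 80
f(8) = add(f(7), 10) = add(80, 10) = 90
f(9) = add(f(8), 10) = add(90, 10) = 100
f(10) = add(f(9), 10) = add(100, 10) = 110
f(11) = add(f(10), 10) = add(110, 10) = 120


120


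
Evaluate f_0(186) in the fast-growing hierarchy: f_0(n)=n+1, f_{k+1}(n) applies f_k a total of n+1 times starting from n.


f_0(186) = 186 + 1 = 187

187


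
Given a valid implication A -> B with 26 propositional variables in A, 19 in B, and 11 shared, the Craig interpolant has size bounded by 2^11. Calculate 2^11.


Shared atoms = 11
Craig interpolant size bound = 2^11
= 2048

2048


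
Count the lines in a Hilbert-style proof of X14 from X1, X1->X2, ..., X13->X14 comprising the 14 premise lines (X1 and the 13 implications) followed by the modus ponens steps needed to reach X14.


We have 14 premise lines: X1 and 13 implications.
Each implication is detached once by MP, giving 13 MP lines.
14 premise lines + 13 MP lines = 27 total lines.

27


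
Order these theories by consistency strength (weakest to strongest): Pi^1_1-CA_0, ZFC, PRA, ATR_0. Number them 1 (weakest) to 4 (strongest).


Ordering by consistency strength:
1. PRA
2. ATR_0
3. Pi^1_1-CA_0
4. ZFC


Pi^1_1-CA_0=3, ZFC=4, PRA=1, ATR_0=2


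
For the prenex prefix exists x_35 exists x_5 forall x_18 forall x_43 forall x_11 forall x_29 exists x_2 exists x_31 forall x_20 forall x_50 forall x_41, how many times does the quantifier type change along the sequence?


Walk the prefix and count type changes:
  position 1: exists -> exists
  position 2: exists -> forall <-- alternation
  position 3: forall -> forall
  position 4: forall -> forall
  position 5: forall -> forall
  position 6: forall -> exists <-- alternation
  position 7: exists -> exists
  position 8: exists -> forall <-- alternation
  position 9: forall -> forall
  position 10: forall -> forall
Total alternations = 3

3


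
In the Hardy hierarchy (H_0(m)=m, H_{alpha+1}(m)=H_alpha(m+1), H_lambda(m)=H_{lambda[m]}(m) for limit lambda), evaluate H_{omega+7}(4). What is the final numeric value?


H_{omega+7}(4):
Unwind the 7 successor steps: H_{omega+7}(4) = H_omega(4+7) = H_omega(11).
H_omega(m) = H_m(m) = m + m = 2m.
Result = 2 * 11 = 22

22


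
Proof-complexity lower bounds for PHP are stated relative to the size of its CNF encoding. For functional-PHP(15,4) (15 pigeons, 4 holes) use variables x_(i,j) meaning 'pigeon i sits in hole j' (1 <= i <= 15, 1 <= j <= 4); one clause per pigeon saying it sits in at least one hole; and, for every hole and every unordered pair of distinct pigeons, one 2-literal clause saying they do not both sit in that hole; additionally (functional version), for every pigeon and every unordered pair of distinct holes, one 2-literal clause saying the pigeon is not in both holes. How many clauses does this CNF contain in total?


functional-PHP(15,4): 15 pigeons, 4 holes, 15*4 = 60 variables.
- pigeon clauses: one per pigeon -> 15 clauses
- hole clauses: 4 holes * C(15,2) = 4 * 105 -> 420 clauses
- functional clauses: 15 pigeons * C(4,2) = 15 * 6 -> 90 clauses
Total clauses = 15 + 420 + 90 = 525

525


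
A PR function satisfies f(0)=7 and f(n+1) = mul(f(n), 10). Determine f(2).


f(0) = 7
f(1) = mul(f(0), 10) = mul(7, 10) = 70
f(2) = mul(f(1), 10) = mul(70, 10) = 700


700


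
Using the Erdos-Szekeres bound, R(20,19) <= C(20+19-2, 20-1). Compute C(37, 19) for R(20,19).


R(20,19) <= C(20+19-2, 20-1) = C(37, 19)
C(37, 19) = 37! / (19! * 18!)
= 17672631900

17672631900


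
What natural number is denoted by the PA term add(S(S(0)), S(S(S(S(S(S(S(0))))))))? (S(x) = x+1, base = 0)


add(S^2(0), S^7(0)):
S^2(0) = 2
S^7(0) = 7
2 + 7 = 9

9


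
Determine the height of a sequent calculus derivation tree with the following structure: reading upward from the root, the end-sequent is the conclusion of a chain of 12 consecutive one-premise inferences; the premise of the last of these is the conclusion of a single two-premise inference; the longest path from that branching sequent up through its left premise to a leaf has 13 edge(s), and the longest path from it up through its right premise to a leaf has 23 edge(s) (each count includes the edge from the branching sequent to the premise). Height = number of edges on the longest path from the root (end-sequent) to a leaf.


Longest path through the left premise: 13 edges (measured from the branching sequent)
Longest path through the right premise: 23 edges
Height of the subtree rooted at the branching sequent: max(13, 23) = 23
The branching sequent sits 12 edges above the root (the chain of one-premise inferences), so height = 23 + 12 = 35

35


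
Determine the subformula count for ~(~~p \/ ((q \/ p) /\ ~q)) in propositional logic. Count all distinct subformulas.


Formula: ~(~~p \/ ((q \/ p) /\ ~q))
Subformulas found:
  1. q
  2. p
  3. ~p
  4. ~q
  5. ~~p
  6. (q \/ p)
  7. ((q \/ p) /\ ~q)
  8. (~~p \/ ((q \/ p) /\ ~q))
  9. ~(~~p \/ ((q \/ p) /\ ~q))
Total distinct subformulas = 9

9


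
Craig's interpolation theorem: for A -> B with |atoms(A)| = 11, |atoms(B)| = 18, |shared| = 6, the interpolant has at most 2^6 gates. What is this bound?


Shared atoms = 6
Craig interpolant size bound = 2^6
= 64

64


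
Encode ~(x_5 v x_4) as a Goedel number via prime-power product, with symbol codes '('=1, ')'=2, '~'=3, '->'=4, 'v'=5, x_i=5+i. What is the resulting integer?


Formula: ~(x_5 v x_4)
Symbol codes: [3, 1, 10, 5, 9, 2]
Primes: [2, 3, 5, 7, 11, 13]
p_1^3 = 2^3 = 8
p_2^1 = 3^1 = 3
p_3^10 = 5^10 = 9765625
p_4^5 = 7^5 = 16807
p_5^9 = 11^9 = 2357947691
p_6^2 = 13^2 = 169
Product = 1569720594470074921875000

1569720594470074921875000


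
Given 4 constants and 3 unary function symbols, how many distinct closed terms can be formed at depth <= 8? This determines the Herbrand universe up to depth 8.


Herbrand terms by depth:
Depth 0: 4 constants
Depth 1: 12 new terms (running total: 16)
Depth 2: 36 new terms (running total: 52)
Depth 3: 108 new terms (running total: 160)
Depth 4: 324 new terms (running total: 484)
Depth 5: 972 new terms (running total: 1456)
Depth 6: 2916 new terms (running total: 4372)
Depth 7: 8748 new terms (running total: 13120)
Depth 8: 26244 new terms (running total: 39364)
Total distinct ground terms = 39364

39364


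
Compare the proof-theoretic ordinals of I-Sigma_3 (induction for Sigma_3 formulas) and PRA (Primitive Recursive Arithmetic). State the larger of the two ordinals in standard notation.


Proof-theoretic ordinal of I-Sigma_3 (induction for Sigma_3 formulas): omega^(omega^(omega^omega))
Proof-theoretic ordinal of PRA (Primitive Recursive Arithmetic): omega^omega
Comparing: omega^omega < omega^(omega^(omega^omega)).
The larger ordinal is omega^(omega^(omega^omega)) (from I-Sigma_3 (induction for Sigma_3 formulas)).

omega^(omega^(omega^omega))


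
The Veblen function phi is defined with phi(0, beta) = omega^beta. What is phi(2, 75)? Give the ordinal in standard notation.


phi(2, 75):
phi(2, beta) = zeta_beta (the beta-th zeta number, fixed point of epsilon).
phi(2, 75) = zeta_75

zeta_75


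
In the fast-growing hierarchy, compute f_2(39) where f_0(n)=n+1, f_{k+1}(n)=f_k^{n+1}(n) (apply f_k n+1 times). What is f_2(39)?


f_2(39) = f_1^40(39)
f_1(m) = 2m + 1.
Iterating: f_1^k(n) = 2^k*(n+1) - 1.
f_2(39) = 2^40*(39+1) - 1 = 1099511627776*40 - 1 = 43980465111039

43980465111039


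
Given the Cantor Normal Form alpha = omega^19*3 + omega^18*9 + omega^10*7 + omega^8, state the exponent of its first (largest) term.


CNF: omega^19*3 + omega^18*9 + omega^10*7 + omega^8
The leading term is omega^19*3, which has exponent 19.

19


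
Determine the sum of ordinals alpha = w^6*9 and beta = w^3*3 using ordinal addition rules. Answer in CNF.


Ordinal addition w^6*9 + w^3*3:
Leading exponent of alpha (6) > leading exponent of beta (3).
Since alpha's term has higher exponent than beta's leading term,
the sum is simply alpha followed by beta.
Result = w^6*9 + w^3*3

w^6*9 + w^3*3


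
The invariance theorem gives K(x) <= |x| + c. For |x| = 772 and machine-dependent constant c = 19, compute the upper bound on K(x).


K(x) <= |x| + c = 772 + 19 = 791

791


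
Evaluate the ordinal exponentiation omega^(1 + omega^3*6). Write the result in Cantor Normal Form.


omega^(1 + omega^3*6):
In ordinal addition a term is absorbed by a following term of strictly larger exponent: 0 < 3, so 1 + omega^3*6 = omega^3*6.
omega raised to a CNF ordinal is a single CNF term: Result = omega^(omega^3*6)

omega^(omega^3*6)


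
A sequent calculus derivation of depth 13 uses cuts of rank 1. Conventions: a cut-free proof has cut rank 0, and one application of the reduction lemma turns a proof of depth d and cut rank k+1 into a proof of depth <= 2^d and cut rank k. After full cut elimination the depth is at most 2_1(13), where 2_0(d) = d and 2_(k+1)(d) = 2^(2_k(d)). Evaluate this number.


Each rank reduction sends depth d to at most 2^d; cut rank r needs r reductions.
2_0(13) = 13
2_1(13) = 2^13 = 8192
Cut-free depth bound = 8192

8192


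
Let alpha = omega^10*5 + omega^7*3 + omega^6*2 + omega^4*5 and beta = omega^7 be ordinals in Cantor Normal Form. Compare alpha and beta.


Compare term by term from highest exponent:
alpha = omega^10*5 + omega^7*3 + omega^6*2 + omega^4*5
beta = omega^7
Term 1: alpha has omega^10*5, beta has omega^7*1
Term 2: alpha has omega^7*3, beta has omega^0*0
Term 3: alpha has omega^6*2, beta has omega^0*0
Term 4: alpha has omega^4*5, beta has omega^0*0
Result: alpha > beta

alpha > beta


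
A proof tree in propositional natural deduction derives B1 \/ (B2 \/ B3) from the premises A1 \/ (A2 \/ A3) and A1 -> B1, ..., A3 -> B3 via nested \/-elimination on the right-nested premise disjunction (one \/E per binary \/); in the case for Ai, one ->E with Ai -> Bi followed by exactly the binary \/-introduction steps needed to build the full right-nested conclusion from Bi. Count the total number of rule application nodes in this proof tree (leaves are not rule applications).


Constructive dilemma with 3 branches, all disjunctions right-nested:
- \/E: the premise has 2 binary \/, each eliminated once: 2 nodes.
- ->E: one per case (Ai with Ai -> Bi gives Bi): 3 nodes.
- \/I: in case i < n, Bi needs 1 step to form Bi \/ (B(i+1) \/ ...) and then i-1 steps to prepend B(i-1), ..., B1, i.e. i steps; in case i = n, B3 needs 2 prepend steps.
  \/I total = (1 + 2 + ... + 2) + 2 = 3 + 2 = 5 nodes.
Total = 2 + 3 + 5 = 10

10


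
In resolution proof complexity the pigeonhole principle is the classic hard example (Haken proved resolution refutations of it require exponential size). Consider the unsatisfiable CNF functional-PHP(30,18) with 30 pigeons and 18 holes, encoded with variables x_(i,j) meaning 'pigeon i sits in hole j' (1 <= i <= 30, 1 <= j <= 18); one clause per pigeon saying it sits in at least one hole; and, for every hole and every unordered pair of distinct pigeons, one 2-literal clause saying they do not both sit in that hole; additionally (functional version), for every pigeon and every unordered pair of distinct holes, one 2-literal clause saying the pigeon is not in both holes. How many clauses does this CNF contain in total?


functional-PHP(30,18): 30 pigeons, 18 holes, 30*18 = 540 variables.
- pigeon clauses: one per pigeon -> 30 clauses
- hole clauses: 18 holes * C(30,2) = 18 * 435 -> 7830 clauses
- functional clauses: 30 pigeons * C(18,2) = 30 * 153 -> 4590 clauses
Total clauses = 30 + 7830 + 4590 = 12450

12450


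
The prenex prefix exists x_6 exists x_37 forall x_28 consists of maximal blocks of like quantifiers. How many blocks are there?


Alternations = 1.
Blocks = alternations + 1 = 2

2


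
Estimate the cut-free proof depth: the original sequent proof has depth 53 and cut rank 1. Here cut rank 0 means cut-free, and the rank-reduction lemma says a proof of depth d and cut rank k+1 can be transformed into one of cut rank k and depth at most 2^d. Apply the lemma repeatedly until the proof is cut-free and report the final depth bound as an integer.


Each rank reduction sends depth d to at most 2^d; cut rank r needs r reductions.
2_0(53) = 53
2_1(53) = 2^53 = 9007199254740992
Cut-free depth bound = 9007199254740992

9007199254740992


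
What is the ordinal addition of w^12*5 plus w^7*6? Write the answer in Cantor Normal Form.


Ordinal addition w^12*5 + w^7*6:
Leading exponent of alpha (12) > leading exponent of beta (7).
Since alpha's term has higher exponent than beta's leading term,
the sum is simply alpha followed by beta.
Result = w^12*5 + w^7*6

w^12*5 + w^7*6


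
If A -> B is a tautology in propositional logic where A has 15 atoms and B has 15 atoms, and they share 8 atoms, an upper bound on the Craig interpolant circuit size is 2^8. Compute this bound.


Shared atoms = 8
Craig interpolant size bound = 2^8
= 256

256


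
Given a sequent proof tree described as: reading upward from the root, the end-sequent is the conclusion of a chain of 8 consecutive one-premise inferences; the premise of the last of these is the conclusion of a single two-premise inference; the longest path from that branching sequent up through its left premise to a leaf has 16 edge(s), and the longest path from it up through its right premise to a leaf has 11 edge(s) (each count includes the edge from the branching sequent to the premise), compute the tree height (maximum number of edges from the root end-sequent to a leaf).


Longest path through the left premise: 16 edges (measured from the branching sequent)
Longest path through the right premise: 11 edges
Height of the subtree rooted at the branching sequent: max(16, 11) = 16
The branching sequent sits 8 edges above the root (the chain of one-premise inferences), so height = 16 + 8 = 24

24


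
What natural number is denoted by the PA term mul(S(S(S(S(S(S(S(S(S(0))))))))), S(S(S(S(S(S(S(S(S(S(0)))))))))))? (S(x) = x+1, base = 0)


mul(S^9(0), S^10(0)):
S^9(0) = 9
S^10(0) = 10
9 * 10 = 90

90


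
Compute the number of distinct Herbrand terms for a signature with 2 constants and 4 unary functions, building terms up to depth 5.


Herbrand terms by depth:
Depth 0: 2 constants
Depth 1: 8 new terms (running total: 10)
Depth 2: 32 new terms (running total: 42)
Depth 3: 128 new terms (running total: 170)
Depth 4: 512 new terms (running total: 682)
Depth 5: 2048 new terms (running total: 2730)
Total distinct ground terms = 2730

2730


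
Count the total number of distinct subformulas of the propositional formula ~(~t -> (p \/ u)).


Formula: ~(~t -> (p \/ u))
Subformulas found:
  1. u
  2. p
  3. t
  4. ~t
  5. (p \/ u)
  6. (~t -> (p \/ u))
  7. ~(~t -> (p \/ u))
Total distinct subformulas = 7

7


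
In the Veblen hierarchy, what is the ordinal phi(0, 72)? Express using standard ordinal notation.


phi(0, 72):
phi(0, beta) = omega^beta by definition.
phi(0, 72) = omega^72

omega^72


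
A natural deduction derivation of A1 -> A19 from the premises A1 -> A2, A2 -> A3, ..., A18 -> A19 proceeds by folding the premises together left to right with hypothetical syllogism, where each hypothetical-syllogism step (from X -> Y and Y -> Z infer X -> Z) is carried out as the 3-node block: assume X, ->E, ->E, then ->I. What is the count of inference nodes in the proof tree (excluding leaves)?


There are 18 premises in the chain. The first HS step combines premises 1 and 2; each further premise needs one more HS step.
So 18 premises require 18 - 1 = 17 hypothetical-syllogism steps.
Each HS step uses 3 inference nodes (->E, ->E, ->I).
17 * 3 = 51 total inference nodes.

51


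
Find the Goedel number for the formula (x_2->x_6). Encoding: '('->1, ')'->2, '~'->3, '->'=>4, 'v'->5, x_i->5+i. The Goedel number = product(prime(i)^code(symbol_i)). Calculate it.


Formula: (x_2->x_6)
Symbol codes: [1, 7, 4, 11, 2]
Primes: [2, 3, 5, 7, 11]
p_1^1 = 2^1 = 2
p_2^7 = 3^7 = 2187
p_3^4 = 5^4 = 625
p_4^11 = 7^11 = 1977326743
p_5^2 = 11^2 = 121
Product = 654067555024826250

654067555024826250


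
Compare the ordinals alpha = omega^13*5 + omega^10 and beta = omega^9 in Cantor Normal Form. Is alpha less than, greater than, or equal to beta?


Compare term by term from highest exponent:
alpha = omega^13*5 + omega^10
beta = omega^9
Term 1: alpha has omega^13*5, beta has omega^9*1
Term 2: alpha has omega^10*1, beta has omega^0*0
Result: alpha > beta

alpha > beta


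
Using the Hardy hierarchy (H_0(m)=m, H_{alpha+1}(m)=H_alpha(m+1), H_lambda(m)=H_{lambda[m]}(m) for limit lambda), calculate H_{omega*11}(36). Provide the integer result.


H_{omega*11}(36):
For the Hardy hierarchy, H_{omega*k}(n) = 2^k * n.
2^11 = 2048.
2048 * 36 = 73728

73728


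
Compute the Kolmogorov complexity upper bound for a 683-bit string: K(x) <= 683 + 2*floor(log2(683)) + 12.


floor(log2(683)) = 9
2 * 9 = 18
K(x) <= 683 + 18 + 12 = 713

713


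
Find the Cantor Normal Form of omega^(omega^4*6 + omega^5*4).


omega^(omega^4*6 + omega^5*4):
In ordinal addition a term is absorbed by a following term of strictly larger exponent: 4 < 5, so omega^4*6 + omega^5*4 = omega^5*4.
omega raised to a CNF ordinal is a single CNF term: Result = omega^(omega^5*4)

omega^(omega^5*4)


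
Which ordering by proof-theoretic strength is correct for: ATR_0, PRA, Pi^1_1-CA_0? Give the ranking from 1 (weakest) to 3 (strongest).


Ordering by consistency strength:
1. PRA
2. ATR_0
3. Pi^1_1-CA_0


ATR_0=2, PRA=1, Pi^1_1-CA_0=3


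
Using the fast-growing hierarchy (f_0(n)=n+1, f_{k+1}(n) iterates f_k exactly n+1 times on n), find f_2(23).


f_2(23) = f_1^24(23)
f_1(m) = 2m + 1.
Iterating: f_1^k(n) = 2^k*(n+1) - 1.
f_2(23) = 2^24*(23+1) - 1 = 16777216*24 - 1 = 402653183

402653183


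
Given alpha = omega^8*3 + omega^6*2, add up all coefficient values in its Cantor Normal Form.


CNF: omega^8*3 + omega^6*2
Coefficients: 3 + 2 = 5

5


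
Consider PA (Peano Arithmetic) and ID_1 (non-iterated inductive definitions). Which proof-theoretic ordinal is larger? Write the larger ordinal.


Proof-theoretic ordinal of PA (Peano Arithmetic): epsilon_0
Proof-theoretic ordinal of ID_1 (non-iterated inductive definitions): psi_0(epsilon_{Omega+1})
Comparing: epsilon_0 < psi_0(epsilon_{Omega+1}).
The larger ordinal is psi_0(epsilon_{Omega+1}) (from ID_1 (non-iterated inductive definitions)).

psi_0(epsilon_{Omega+1})


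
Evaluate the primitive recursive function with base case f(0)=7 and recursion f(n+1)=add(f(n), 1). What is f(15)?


f(0) = 7
f(1) = add(f(0), 1) = add(7, 1) = 8
f(2) = add(f(1), 1) = add(8, 1) = 9
f(3) = add(f(2), 1) = add(9, 1) = 10
f(4) = add(f(3), 1) = add(10, 1) = 11
f(5) = add(f(4), 1) = add(11, 1) = 12
f(6) = add(f(5), 1) = add(12, 1) = 13
f(7) = add(f(6), 1) = add(13, 1) = 14
f(8) = add(f(7), 1) = add(14, 1) = 15
f(9) = add(f(8), 1) = add(15, 1) = 16
f(10) = add(f(9), 1) = add(16, 1) = 17
f(11) = add(f(10), 1) = add(17, 1) = 18
f(12) = add(f(11), 1) = add(18, 1) = 19
f(13) = add(f(12), 1) = add(19, 1) = 20
f(14) = add(f(13), 1) = add(20, 1) = 21
f(15) = add(f(14), 1) = add(21, 1) = 22


22


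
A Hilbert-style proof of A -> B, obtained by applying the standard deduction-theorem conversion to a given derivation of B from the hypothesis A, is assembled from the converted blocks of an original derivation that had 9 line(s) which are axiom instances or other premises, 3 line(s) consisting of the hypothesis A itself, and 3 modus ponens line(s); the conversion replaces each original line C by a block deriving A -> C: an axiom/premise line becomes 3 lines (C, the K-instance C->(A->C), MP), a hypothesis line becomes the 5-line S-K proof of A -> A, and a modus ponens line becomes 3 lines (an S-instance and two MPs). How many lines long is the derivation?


Deduction-theorem conversion, block by block:
- 9 axiom/premise lines -> 3 lines each = 27
- 3 hypothesis lines -> 5 lines each (identity proof A->A) = 15
- 3 MP lines -> 3 lines each (S-instance, MP, MP) = 9
Total = 27 + 15 + 9 = 51 lines.

51


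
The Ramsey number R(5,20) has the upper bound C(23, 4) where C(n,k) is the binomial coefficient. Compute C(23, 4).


R(5,20) <= C(5+20-2, 5-1) = C(23, 4)
C(23, 4) = 23! / (4! * 19!)
= 8855

8855


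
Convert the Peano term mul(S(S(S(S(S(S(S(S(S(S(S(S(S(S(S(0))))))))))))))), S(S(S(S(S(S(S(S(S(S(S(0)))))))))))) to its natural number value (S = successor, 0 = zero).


mul(S^15(0), S^11(0)):
S^15(0) = 15
S^11(0) = 11
15 * 11 = 165

165


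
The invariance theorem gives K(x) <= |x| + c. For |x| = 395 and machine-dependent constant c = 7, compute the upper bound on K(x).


K(x) <= |x| + c = 395 + 7 = 402

402


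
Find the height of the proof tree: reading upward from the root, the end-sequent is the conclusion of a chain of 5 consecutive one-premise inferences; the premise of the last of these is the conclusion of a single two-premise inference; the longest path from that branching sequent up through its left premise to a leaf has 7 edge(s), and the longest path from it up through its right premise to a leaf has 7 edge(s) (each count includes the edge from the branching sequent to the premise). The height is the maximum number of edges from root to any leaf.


Longest path through the left premise: 7 edges (measured from the branching sequent)
Longest path through the right premise: 7 edges
Height of the subtree rooted at the branching sequent: max(7, 7) = 7
The branching sequent sits 5 edges above the root (the chain of one-premise inferences), so height = 7 + 5 = 12

12


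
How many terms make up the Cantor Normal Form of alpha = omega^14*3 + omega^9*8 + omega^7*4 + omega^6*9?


CNF: omega^14*3 + omega^9*8 + omega^7*4 + omega^6*9
Count the summands separated by '+':
  term 1: omega^14*3
  term 2: omega^9*8
  term 3: omega^7*4
  term 4: omega^6*9
Total terms = 4

4


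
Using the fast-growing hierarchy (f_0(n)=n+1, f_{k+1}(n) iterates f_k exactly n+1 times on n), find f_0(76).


f_0(76) = 76 + 1 = 77

77


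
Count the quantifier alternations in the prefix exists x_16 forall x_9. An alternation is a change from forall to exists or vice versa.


Walk the prefix and count type changes:
  position 1: exists -> forall <-- alternation
Total alternations = 1

1


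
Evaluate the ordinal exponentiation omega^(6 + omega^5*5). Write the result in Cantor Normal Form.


omega^(6 + omega^5*5):
In ordinal addition a term is absorbed by a following term of strictly larger exponent: 0 < 5, so 6 + omega^5*5 = omega^5*5.
omega raised to a CNF ordinal is a single CNF term: Result = omega^(omega^5*5)

omega^(omega^5*5)


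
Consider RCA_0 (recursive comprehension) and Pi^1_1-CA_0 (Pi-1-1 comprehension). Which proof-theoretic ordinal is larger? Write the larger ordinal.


Proof-theoretic ordinal of RCA_0 (recursive comprehension): omega^omega
Proof-theoretic ordinal of Pi^1_1-CA_0 (Pi-1-1 comprehension): psi_0(Omega_omega)
Comparing: omega^omega < psi_0(Omega_omega).
The larger ordinal is psi_0(Omega_omega) (from Pi^1_1-CA_0 (Pi-1-1 comprehension)).

psi_0(Omega_omega)


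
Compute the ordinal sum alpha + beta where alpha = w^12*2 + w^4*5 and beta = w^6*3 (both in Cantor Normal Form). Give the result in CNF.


Ordinal addition (w^12*2 + w^4*5) + w^6*3:
alpha's leading term has exponent 12 > beta's exponent 6, so it survives.
alpha's tail term has exponent 4 < beta's exponent 6, so it is absorbed by beta.
In ordinal addition, any term followed by a strictly larger-exponent term is absorbed.
Result = w^12*2 + w^6*3

w^12*2 + w^6*3


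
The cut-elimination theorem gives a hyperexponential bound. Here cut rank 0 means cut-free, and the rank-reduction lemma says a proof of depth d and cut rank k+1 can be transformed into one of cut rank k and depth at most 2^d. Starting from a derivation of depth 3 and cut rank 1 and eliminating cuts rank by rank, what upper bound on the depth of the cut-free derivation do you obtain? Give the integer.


Each rank reduction sends depth d to at most 2^d; cut rank r needs r reductions.
2_0(3) = 3
2_1(3) = 2^3 = 8
Cut-free depth bound = 8

8


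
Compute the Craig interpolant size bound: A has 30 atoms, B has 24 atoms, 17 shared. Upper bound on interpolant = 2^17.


Shared atoms = 17
Craig interpolant size bound = 2^17
= 131072

131072


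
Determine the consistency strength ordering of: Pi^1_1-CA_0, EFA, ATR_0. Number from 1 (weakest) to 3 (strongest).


Ordering by consistency strength:
1. EFA
2. ATR_0
3. Pi^1_1-CA_0


Pi^1_1-CA_0=3, EFA=1, ATR_0=2


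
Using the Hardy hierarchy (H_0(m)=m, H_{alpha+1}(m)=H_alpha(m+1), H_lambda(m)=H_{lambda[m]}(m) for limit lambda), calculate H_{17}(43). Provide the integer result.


H_17(43):
For finite ordinals k, H_k(n) = n + k (each successor step adds 1).
H_17(43) = 43 + 17 = 60

60
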